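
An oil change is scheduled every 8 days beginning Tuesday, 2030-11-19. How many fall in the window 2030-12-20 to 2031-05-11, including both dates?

Occurrences land 8·i days after 2030-11-19 for i = 0, 1, 2, …
2030-12-20 is 31 days after the start; 31 ÷ 8 = 3 remainder 7; since the remainder is 7, round up to i = 4. First occurrence in the window: #5 on 2030-12-21 (4×8 = 32 days in).
2031-05-11 is 173 days after the start; 173 ÷ 8 = 21 remainder 5. Last occurrence in the window: #22 on 2031-05-06.
Occurrences #5 through #22: 18 in total.

18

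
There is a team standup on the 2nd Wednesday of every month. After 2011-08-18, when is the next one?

August 2011 starts on a Monday; its first Wednesday is the 3rd, so the 2nd Wednesday is the 10th — 2011-08-10.
That is not after 2011-08-18, so look at September 2011.
September 2011 starts on a Thursday; its first Wednesday is the 7th, so the 2nd Wednesday is the 14th — 2011-09-14.

2011-09-14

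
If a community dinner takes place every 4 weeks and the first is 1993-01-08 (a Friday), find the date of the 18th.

1994-04-29

The 18th occurrence is 17 intervals after the first: 17 × 28 = 476 days after 1993-01-08.
January has 31 days — 23 days to the end of January leaves 453.
From end of January to end of 1993 is 334 days (119 left).
January has 31 days (88 left).
February has 28 days (60 left).
March has 31 days (29 left).
29 days into April → 1994-04-29.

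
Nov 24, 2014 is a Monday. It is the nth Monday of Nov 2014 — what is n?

4th

Day 24 falls in week ⌈24/7⌉ of the month.
Days 1–7 hold the 1st Monday, 8–14 the 2nd, 15–21 the 3rd, 22–28 the 4th, 29–31 the 5th.
24 is in the range for the 4th.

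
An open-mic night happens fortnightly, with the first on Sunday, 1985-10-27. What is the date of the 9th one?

The 9th occurrence is 8 intervals after the first: 8 × 14 = 112 days after 1985-10-27.
October has 31 days — 4 days to the end of October leaves 108.
November has 30 days (78 left).
December has 31 days (47 left).
January has 31 days (16 left).
16 days into February → 1986-02-16.

1986-02-16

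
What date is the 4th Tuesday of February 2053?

February 25, 2053

February 2053 begins on a Saturday, so the first Tuesday is February 4 (3 days later).
The 4th Tuesday is 3 weeks later: 4 + 21 = 25.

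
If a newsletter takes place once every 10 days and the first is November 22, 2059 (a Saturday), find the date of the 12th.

March 11, 2060

The 12th occurrence is 11 intervals after the first: 11 × 10 = 110 days after November 22, 2059.
November has 30 days — 8 days to the end of November leaves 102.
December has 31 days (71 left).
January has 31 days (40 left).
February has 29 days (11 left).
11 days into March → March 11, 2060.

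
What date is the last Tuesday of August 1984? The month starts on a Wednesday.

August 28, 1984

August 1984 begins on a Wednesday, so the first Tuesday is August 7 (6 days later).
August 1984 has 31 days. Adding weeks: 7, 14, 21, 28 — the last one ≤ 31 is the 28th.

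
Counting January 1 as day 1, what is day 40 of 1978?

9 February 1978

January has 31 days (40 − 31 = 9 remain).
9 into February → February 9.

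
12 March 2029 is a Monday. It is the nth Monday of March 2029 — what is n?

2nd

Day 12 falls in week ⌈12/7⌉ of the month.
Days 1–7 hold the 1st Monday, 8–14 the 2nd, 15–21 the 3rd, 22–28 the 4th, 29–31 the 5th.
12 is in the range for the 2nd.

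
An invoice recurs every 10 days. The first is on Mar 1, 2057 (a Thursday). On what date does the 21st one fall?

The 21st occurrence is 20 intervals after the first: 20 × 10 = 200 days after Mar 1, 2057.
Mar has 31 days — 30 days to the end of Mar leaves 170.
Apr has 30 days (140 left).
May has 31 days (109 left).
Jun has 30 days (79 left).
Jul has 31 days (48 left).
Aug has 31 days (17 left).
17 days into Sep → Sep 17, 2057.

Sep 17, 2057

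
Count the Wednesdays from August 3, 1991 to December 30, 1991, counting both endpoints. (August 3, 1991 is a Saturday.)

21

August 3, 1991 is a Saturday; the first Wednesday on or after it is August 7, 1991 (4 days later).
From August 7, 1991 to December 30, 1991: 24 + 30 + 31 + 30 + 30 = 145 days (rest of August, September, October, November, December).
145 ÷ 7 = 20 full weeks with remainder 5, so 20 more Wednesdays after the first → 21.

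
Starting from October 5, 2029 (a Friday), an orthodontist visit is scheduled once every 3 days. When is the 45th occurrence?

The 45th occurrence is 44 intervals after the first: 44 × 3 = 132 days after October 5, 2029.
October has 31 days — 26 days to the end of October leaves 106.
November has 30 days (76 left).
December has 31 days (45 left).
January has 31 days (14 left).
14 days into February → February 14, 2030.

February 14, 2030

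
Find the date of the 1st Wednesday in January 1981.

1981-01-07

The first Wednesday of January 1981 is January 7.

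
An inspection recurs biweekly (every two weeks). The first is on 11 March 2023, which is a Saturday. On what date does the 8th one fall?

17 June 2023

The 8th occurrence is 7 intervals after the first: 7 × 14 = 98 days after 11 March 2023.
March has 31 days — 20 days to the end of March leaves 78.
April has 30 days (48 left).
May has 31 days (17 left).
17 days into June → 17 June 2023.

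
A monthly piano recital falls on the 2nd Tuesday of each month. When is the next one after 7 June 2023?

13 June 2023

June 2023 starts on a Thursday; its first Tuesday is the 6th, so the 2nd Tuesday is the 13th — 13 June 2023.
13 June 2023 is after 7 June 2023, so that is the next one.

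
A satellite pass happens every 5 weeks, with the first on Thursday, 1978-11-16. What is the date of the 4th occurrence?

1979-03-01

The 4th occurrence is 3 intervals after the first: 3 × 35 = 105 days after 1978-11-16.
November has 30 days — 14 days to the end of November leaves 91.
December has 31 days (60 left).
January has 31 days (29 left).
February has 28 days (1 left).
1 day into March → 1979-03-01.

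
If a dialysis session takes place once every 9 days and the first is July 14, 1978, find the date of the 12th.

October 21, 1978

The 12th occurrence is 11 intervals after the first: 11 × 9 = 99 days after July 14, 1978.
July has 31 days — 17 days to the end of July leaves 82.
August has 31 days (51 left).
September has 30 days (21 left).
21 days into October → October 21, 1978.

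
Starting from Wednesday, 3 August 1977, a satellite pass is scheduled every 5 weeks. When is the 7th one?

The 7th occurrence is 6 intervals after the first: 6 × 35 = 210 days after 3 August 1977.
August has 31 days — 28 days to the end of August leaves 182.
September has 30 days (152 left).
October has 31 days (121 left).
November has 30 days (91 left).
December has 31 days (60 left).
January has 31 days (29 left).
February has 28 days (1 left).
1 day into March → 1 March 1978.

1 March 1978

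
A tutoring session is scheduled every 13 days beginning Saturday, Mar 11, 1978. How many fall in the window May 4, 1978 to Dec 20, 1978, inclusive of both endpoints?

17

Occurrences land 13·i days after Mar 11, 1978 for i = 0, 1, 2, …
May 4, 1978 is 54 days after the start; 54 ÷ 13 = 4 remainder 2; since the remainder is 2, round up to i = 5. First occurrence in the window: #6 on May 15, 1978 (5×13 = 65 days in).
Dec 20, 1978 is 284 days after the start; 284 ÷ 13 = 21 remainder 11. Last occurrence in the window: #22 on Dec 9, 1978.
Occurrences #6 through #22: 17 in total.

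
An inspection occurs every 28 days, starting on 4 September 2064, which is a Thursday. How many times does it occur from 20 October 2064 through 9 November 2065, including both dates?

14

Occurrences land 28·i days after 4 September 2064 for i = 0, 1, 2, …
20 October 2064 is 46 days after the start; 46 ÷ 28 = 1 remainder 18; since the remainder is 18, round up to i = 2. First occurrence in the window: #3 on 30 October 2064 (2×28 = 56 days in).
9 November 2065 is 431 days after the start; 431 ÷ 28 = 15 remainder 11. Last occurrence in the window: #16 on 29 October 2065.
Occurrences #3 through #16: 14 in total.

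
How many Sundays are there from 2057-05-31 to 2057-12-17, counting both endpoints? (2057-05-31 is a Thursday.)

2057-05-31 is a Thursday; the first Sunday on or after it is 2057-06-03 (3 days later).
From 2057-06-03 to 2057-12-17: 27 + 31 + 31 + 30 + 31 + 30 + 17 = 197 days (rest of June, July, August, September, October, November, December).
197 ÷ 7 = 28 full weeks with remainder 1, so 28 more Sundays after the first → 29.

29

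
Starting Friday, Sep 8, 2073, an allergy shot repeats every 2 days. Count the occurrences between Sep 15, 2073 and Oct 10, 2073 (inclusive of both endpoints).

13

Occurrences land 2·i days after Sep 8, 2073 for i = 0, 1, 2, …
Sep 15, 2073 is 7 days after the start; 7 ÷ 2 = 3 remainder 1; since the remainder is 1, round up to i = 4. First occurrence in the window: #5 on Sep 16, 2073 (4×2 = 8 days in).
Oct 10, 2073 is 32 days after the start; 32 ÷ 2 = 16 remainder 0. Last occurrence in the window: #17 on Oct 10, 2073.
Occurrences #5 through #17: 13 in total.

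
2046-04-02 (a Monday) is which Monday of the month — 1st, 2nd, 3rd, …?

Day 2 falls in week ⌈2/7⌉ of the month.
Days 1–7 hold the 1st Monday, 8–14 the 2nd, 15–21 the 3rd, 22–28 the 4th, 29–31 the 5th.
2 is in the range for the 1st.

1st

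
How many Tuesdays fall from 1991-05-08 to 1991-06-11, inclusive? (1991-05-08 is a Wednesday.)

1991-05-08 is a Wednesday; the first Tuesday on or after it is 1991-05-14 (6 days later).
From 1991-05-14 to 1991-06-11: 17 + 11 = 28 days (rest of May, June).
28 ÷ 7 = 4 full weeks with remainder 0, so 4 more Tuesdays after the first → 5.

5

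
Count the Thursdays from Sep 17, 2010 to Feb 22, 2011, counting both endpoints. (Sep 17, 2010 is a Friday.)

22

Sep 17, 2010 is a Friday; the first Thursday on or after it is Sep 23, 2010 (6 days later).
From Sep 23, 2010 to Feb 22, 2011: 7 + 31 + 30 + 31 + 31 + 22 = 152 days (rest of Sep, Oct, Nov, Dec, Jan, Feb).
152 ÷ 7 = 21 full weeks with remainder 5, so 21 more Thursdays after the first → 22.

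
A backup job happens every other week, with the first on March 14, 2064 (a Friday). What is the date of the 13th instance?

August 29, 2064

The 13th occurrence is 12 intervals after the first: 12 × 14 = 168 days after March 14, 2064.
March has 31 days — 17 days to the end of March leaves 151.
April has 30 days (121 left).
May has 31 days (90 left).
June has 30 days (60 left).
July has 31 days (29 left).
29 days into August → August 29, 2064.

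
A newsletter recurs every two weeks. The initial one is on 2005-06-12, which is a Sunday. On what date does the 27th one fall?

The 27th occurrence is 26 intervals after the first: 26 × 14 = 364 days after 2005-06-12.
June has 30 days — 18 days to the end of June leaves 346.
July has 31 days (315 left).
August has 31 days (284 left).
September has 30 days (254 left).
October has 31 days (223 left).
November has 30 days (193 left).
December has 31 days (162 left).
January has 31 days (131 left).
February has 28 days (103 left).
March has 31 days (72 left).
April has 30 days (42 left).
May has 31 days (11 left).
11 days into June → 2006-06-11.

2006-06-11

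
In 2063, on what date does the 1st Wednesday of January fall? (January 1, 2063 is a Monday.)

January 3, 2063

January 2063 begins on a Monday, so the first Wednesday is January 3 (2 days later).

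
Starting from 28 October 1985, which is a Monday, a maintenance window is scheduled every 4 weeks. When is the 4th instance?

20 January 1986

The 4th occurrence is 3 intervals after the first: 3 × 28 = 84 days after 28 October 1985.
October has 31 days — 3 days to the end of October leaves 81.
November has 30 days (51 left).
December has 31 days (20 left).
20 days into January → 20 January 1986.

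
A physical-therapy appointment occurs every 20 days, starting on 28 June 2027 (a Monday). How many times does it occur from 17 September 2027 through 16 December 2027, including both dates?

4

Occurrences land 20·i days after 28 June 2027 for i = 0, 1, 2, …
17 September 2027 is 81 days after the start; 81 ÷ 20 = 4 remainder 1; since the remainder is 1, round up to i = 5. First occurrence in the window: #6 on 6 October 2027 (5×20 = 100 days in).
16 December 2027 is 171 days after the start; 171 ÷ 20 = 8 remainder 11. Last occurrence in the window: #9 on 5 December 2027.
Occurrences #6 through #9: 4 in total.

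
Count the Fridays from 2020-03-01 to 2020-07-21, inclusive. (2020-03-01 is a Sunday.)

20

2020-03-01 is a Sunday; the first Friday on or after it is 2020-03-06 (5 days later).
From 2020-03-06 to 2020-07-21: 25 + 30 + 31 + 30 + 21 = 137 days (rest of March, April, May, June, July).
137 ÷ 7 = 19 full weeks with remainder 4, so 19 more Fridays after the first → 20.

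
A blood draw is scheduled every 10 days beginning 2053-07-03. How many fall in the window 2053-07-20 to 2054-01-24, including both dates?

Occurrences land 10·i days after 2053-07-03 for i = 0, 1, 2, …
2053-07-20 is 17 days after the start; 17 ÷ 10 = 1 remainder 7; since the remainder is 7, round up to i = 2. First occurrence in the window: #3 on 2053-07-23 (2×10 = 20 days in).
2054-01-24 is 205 days after the start; 205 ÷ 10 = 20 remainder 5. Last occurrence in the window: #21 on 2054-01-19.
Occurrences #3 through #21: 19 in total.

19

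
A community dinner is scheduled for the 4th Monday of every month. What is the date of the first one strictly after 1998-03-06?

1998-03-23

March 1998 starts on a Sunday; its first Monday is the 2nd, so the 4th Monday is the 23rd — 1998-03-23.
1998-03-23 is after 1998-03-06, so that is the next one.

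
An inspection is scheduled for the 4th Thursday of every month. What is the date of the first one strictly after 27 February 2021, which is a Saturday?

February 2021 starts on a Monday; its first Thursday is the 4th, so the 4th Thursday is the 25th — 25 February 2021.
That is not after 27 February 2021, so look at March 2021.
March 2021 starts on a Monday; its first Thursday is the 4th, so the 4th Thursday is the 25th — 25 March 2021.

25 March 2021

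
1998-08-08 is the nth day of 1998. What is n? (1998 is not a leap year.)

Days in months before August: 31 + 28 + 31 + 30 + 31 + 30 + 31 = 212.
Plus 8 days into August → day 220.

220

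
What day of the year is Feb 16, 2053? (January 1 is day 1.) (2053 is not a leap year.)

Days in months before Feb: 31 = 31.
Plus 16 days into Feb → day 47.

47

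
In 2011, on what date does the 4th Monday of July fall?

The first Monday of July 2011 is July 4.
The 4th Monday is 3 weeks later: 4 + 21 = 25.

25 July 2011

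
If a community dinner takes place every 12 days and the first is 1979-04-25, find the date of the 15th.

1979-10-10

The 15th occurrence is 14 intervals after the first: 14 × 12 = 168 days after 1979-04-25.
April has 30 days — 5 days to the end of April leaves 163.
May has 31 days (132 left).
June has 30 days (102 left).
July has 31 days (71 left).
August has 31 days (40 left).
September has 30 days (10 left).
10 days into October → 1979-10-10.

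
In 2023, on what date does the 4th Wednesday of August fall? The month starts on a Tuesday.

August 2023 begins on a Tuesday, so the first Wednesday is August 2 (1 day later).
The 4th Wednesday is 3 weeks later: 2 + 21 = 23.

2023-08-23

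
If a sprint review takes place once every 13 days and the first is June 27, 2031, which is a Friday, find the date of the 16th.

The 16th occurrence is 15 intervals after the first: 15 × 13 = 195 days after June 27, 2031.
June has 30 days — 3 days to the end of June leaves 192.
July has 31 days (161 left).
August has 31 days (130 left).
September has 30 days (100 left).
October has 31 days (69 left).
November has 30 days (39 left).
December has 31 days (8 left).
8 days into January → January 8, 2032.

January 8, 2032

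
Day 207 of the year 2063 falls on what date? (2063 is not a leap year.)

January has 31 days (207 − 31 = 176 remain).
February has 28 days (176 − 28 = 148 remain).
March has 31 days (148 − 31 = 117 remain).
April has 30 days (117 − 30 = 87 remain).
May has 31 days (87 − 31 = 56 remain).
June has 30 days (56 − 30 = 26 remain).
26 into July → July 26.

July 26, 2063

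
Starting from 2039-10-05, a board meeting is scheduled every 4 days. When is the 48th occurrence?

The 48th occurrence is 47 intervals after the first: 47 × 4 = 188 days after 2039-10-05.
October has 31 days — 26 days to the end of October leaves 162.
November has 30 days (132 left).
December has 31 days (101 left).
January has 31 days (70 left).
February has 29 days (41 left).
March has 31 days (10 left).
10 days into April → 2040-04-10.

2040-04-10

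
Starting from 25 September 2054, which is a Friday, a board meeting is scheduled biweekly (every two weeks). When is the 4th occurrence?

The 4th occurrence is 3 intervals after the first: 3 × 14 = 42 days after 25 September 2054.
September has 30 days — 5 days to the end of September leaves 37.
October has 31 days (6 left).
6 days into November → 6 November 2054.

6 November 2054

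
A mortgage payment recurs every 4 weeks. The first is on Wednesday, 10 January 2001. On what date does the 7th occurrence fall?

The 7th occurrence is 6 intervals after the first: 6 × 28 = 168 days after 10 January 2001.
January has 31 days — 21 days to the end of January leaves 147.
February has 28 days (119 left).
March has 31 days (88 left).
April has 30 days (58 left).
May has 31 days (27 left).
27 days into June → 27 June 2001.

27 June 2001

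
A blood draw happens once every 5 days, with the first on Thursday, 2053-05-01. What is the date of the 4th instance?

2053-05-16

The 4th occurrence is 3 intervals after the first: 3 × 5 = 15 days after 2053-05-01.
15 days later is 2053-05-16.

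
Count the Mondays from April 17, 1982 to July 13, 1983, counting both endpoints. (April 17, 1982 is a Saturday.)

65

April 17, 1982 is a Saturday; the first Monday on or after it is April 19, 1982 (2 days later).
From April 19, 1982 to July 13, 1983: 256 + 194 = 450 days (rest of 1982, to July 13, 1983 in 1983).
450 ÷ 7 = 64 full weeks with remainder 2, so 64 more Mondays after the first → 65.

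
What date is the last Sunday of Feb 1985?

Feb 24, 1985

Feb 1985 begins on a Friday, so the first Sunday is Feb 3 (2 days later).
Feb 1985 has 28 days. Adding weeks: 3, 10, 17, 24 — the last one ≤ 28 is the 24th.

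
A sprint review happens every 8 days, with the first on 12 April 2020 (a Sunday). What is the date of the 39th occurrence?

10 February 2021

The 39th occurrence is 38 intervals after the first: 38 × 8 = 304 days after 12 April 2020.
April has 30 days — 18 days to the end of April leaves 286.
May has 31 days (255 left).
June has 30 days (225 left).
July has 31 days (194 left).
August has 31 days (163 left).
September has 30 days (133 left).
October has 31 days (102 left).
November has 30 days (72 left).
December has 31 days (41 left).
January has 31 days (10 left).
10 days into February → 10 February 2021.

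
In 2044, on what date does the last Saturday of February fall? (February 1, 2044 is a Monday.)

February 2044 begins on a Monday, so the first Saturday is February 6 (5 days later).
February 2044 has 29 days. Adding weeks: 6, 13, 20, 27 — the last one ≤ 29 is the 27th.

27 February 2044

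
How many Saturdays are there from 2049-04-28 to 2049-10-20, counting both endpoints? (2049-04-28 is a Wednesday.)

2049-04-28 is a Wednesday; the first Saturday on or after it is 2049-05-01 (3 days later).
From 2049-05-01 to 2049-10-20: 30 + 30 + 31 + 31 + 30 + 20 = 172 days (rest of May, June, July, August, September, October).
172 ÷ 7 = 24 full weeks with remainder 4, so 24 more Saturdays after the first → 25.

25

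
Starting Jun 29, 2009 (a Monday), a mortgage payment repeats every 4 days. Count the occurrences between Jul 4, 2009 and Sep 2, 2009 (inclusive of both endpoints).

Occurrences land 4·i days after Jun 29, 2009 for i = 0, 1, 2, …
Jul 4, 2009 is 5 days after the start; 5 ÷ 4 = 1 remainder 1; since the remainder is 1, round up to i = 2. First occurrence in the window: #3 on Jul 7, 2009 (2×4 = 8 days in).
Sep 2, 2009 is 65 days after the start; 65 ÷ 4 = 16 remainder 1. Last occurrence in the window: #17 on Sep 1, 2009.
Occurrences #3 through #17: 15 in total.

15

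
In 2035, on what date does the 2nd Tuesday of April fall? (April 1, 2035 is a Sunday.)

2035-04-10

April 2035 begins on a Sunday, so the first Tuesday is April 3 (2 days later).
The 2nd Tuesday is 1 weeks later: 3 + 7 = 10.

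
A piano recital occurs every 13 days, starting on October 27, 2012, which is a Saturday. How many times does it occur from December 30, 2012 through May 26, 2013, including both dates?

12

Occurrences land 13·i days after October 27, 2012 for i = 0, 1, 2, …
December 30, 2012 is 64 days after the start; 64 ÷ 13 = 4 remainder 12; since the remainder is 12, round up to i = 5. First occurrence in the window: #6 on December 31, 2012 (5×13 = 65 days in).
May 26, 2013 is 211 days after the start; 211 ÷ 13 = 16 remainder 3. Last occurrence in the window: #17 on May 23, 2013.
Occurrences #6 through #17: 12 in total.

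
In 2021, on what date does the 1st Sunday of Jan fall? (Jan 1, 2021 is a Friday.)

Jan 3, 2021

Jan 2021 begins on a Friday, so the first Sunday is Jan 3 (2 days later).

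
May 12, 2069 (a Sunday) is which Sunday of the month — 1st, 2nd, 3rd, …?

2nd

Day 12 falls in week ⌈12/7⌉ of the month.
Days 1–7 hold the 1st Sunday, 8–14 the 2nd, 15–21 the 3rd, 22–28 the 4th, 29–31 the 5th.
12 is in the range for the 2nd.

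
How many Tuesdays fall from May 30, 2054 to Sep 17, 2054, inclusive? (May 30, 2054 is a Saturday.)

May 30, 2054 is a Saturday; the first Tuesday on or after it is Jun 2, 2054 (3 days later).
From Jun 2, 2054 to Sep 17, 2054: 28 + 31 + 31 + 17 = 107 days (rest of Jun, Jul, Aug, Sep).
107 ÷ 7 = 15 full weeks with remainder 2, so 15 more Tuesdays after the first → 16.

16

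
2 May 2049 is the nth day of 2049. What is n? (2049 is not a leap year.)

122

Days in months before May: 31 + 28 + 31 + 30 = 120.
Plus 2 days into May → day 122.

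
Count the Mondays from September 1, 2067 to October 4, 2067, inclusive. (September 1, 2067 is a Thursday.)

September 1, 2067 is a Thursday; the first Monday on or after it is September 5, 2067 (4 days later).
From September 5, 2067 to October 4, 2067: 25 + 4 = 29 days (rest of September, October).
29 ÷ 7 = 4 full weeks with remainder 1, so 4 more Mondays after the first → 5.

5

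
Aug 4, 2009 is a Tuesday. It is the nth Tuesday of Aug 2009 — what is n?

1st

Day 4 falls in week ⌈4/7⌉ of the month.
Days 1–7 hold the 1st Tuesday, 8–14 the 2nd, 15–21 the 3rd, 22–28 the 4th, 29–31 the 5th.
4 is in the range for the 1st.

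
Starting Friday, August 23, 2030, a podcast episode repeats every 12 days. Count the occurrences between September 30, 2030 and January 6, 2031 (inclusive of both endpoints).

Occurrences land 12·i days after August 23, 2030 for i = 0, 1, 2, …
September 30, 2030 is 38 days after the start; 38 ÷ 12 = 3 remainder 2; since the remainder is 2, round up to i = 4. First occurrence in the window: #5 on October 10, 2030 (4×12 = 48 days in).
January 6, 2031 is 136 days after the start; 136 ÷ 12 = 11 remainder 4. Last occurrence in the window: #12 on January 2, 2031.
Occurrences #5 through #12: 8 in total.

8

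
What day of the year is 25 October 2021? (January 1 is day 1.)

298

Days in months before October: 31 + 28 + 31 + 30 + 31 + 30 + 31 + 31 + 30 = 273.
Plus 25 days into October → day 298.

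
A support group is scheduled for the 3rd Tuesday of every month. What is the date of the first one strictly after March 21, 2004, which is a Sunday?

March 2004 starts on a Monday; its first Tuesday is the 2nd, so the 3rd Tuesday is the 16th — March 16, 2004.
That is not after March 21, 2004, so look at April 2004.
April 2004 starts on a Thursday; its first Tuesday is the 6th, so the 3rd Tuesday is the 20th — April 20, 2004.

April 20, 2004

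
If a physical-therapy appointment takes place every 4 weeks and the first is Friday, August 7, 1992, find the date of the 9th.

The 9th occurrence is 8 intervals after the first: 8 × 28 = 224 days after August 7, 1992.
August has 31 days — 24 days to the end of August leaves 200.
September has 30 days (170 left).
October has 31 days (139 left).
November has 30 days (109 left).
December has 31 days (78 left).
January has 31 days (47 left).
February has 28 days (19 left).
19 days into March → March 19, 1993.

March 19, 1993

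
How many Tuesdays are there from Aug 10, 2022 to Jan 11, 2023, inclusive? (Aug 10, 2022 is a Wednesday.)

22

Aug 10, 2022 is a Wednesday; the first Tuesday on or after it is Aug 16, 2022 (6 days later).
From Aug 16, 2022 to Jan 11, 2023: 15 + 30 + 31 + 30 + 31 + 11 = 148 days (rest of Aug, Sep, Oct, Nov, Dec, Jan).
148 ÷ 7 = 21 full weeks with remainder 1, so 21 more Tuesdays after the first → 22.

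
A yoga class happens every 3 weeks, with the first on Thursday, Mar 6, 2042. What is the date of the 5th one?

May 29, 2042

The 5th occurrence is 4 intervals after the first: 4 × 21 = 84 days after Mar 6, 2042.
Mar has 31 days — 25 days to the end of Mar leaves 59.
Apr has 30 days (29 left).
29 days into May → May 29, 2042.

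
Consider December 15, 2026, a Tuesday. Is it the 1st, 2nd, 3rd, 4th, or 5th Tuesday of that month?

Day 15 falls in week ⌈15/7⌉ of the month.
Days 1–7 hold the 1st Tuesday, 8–14 the 2nd, 15–21 the 3rd, 22–28 the 4th, 29–31 the 5th.
15 is in the range for the 3rd.

3rd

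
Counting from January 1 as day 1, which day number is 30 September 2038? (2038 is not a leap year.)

273

Days in months before September: 31 + 28 + 31 + 30 + 31 + 30 + 31 + 31 = 243.
Plus 30 days into September → day 273.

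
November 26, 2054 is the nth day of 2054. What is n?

Days in months before November: 31 + 28 + 31 + 30 + 31 + 30 + 31 + 31 + 30 + 31 = 304.
Plus 26 days into November → day 330.

330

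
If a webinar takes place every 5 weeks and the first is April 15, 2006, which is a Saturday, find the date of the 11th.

March 31, 2007

The 11th occurrence is 10 intervals after the first: 10 × 35 = 350 days after April 15, 2006.
April has 30 days — 15 days to the end of April leaves 335.
May has 31 days (304 left).
June has 30 days (274 left).
July has 31 days (243 left).
August has 31 days (212 left).
September has 30 days (182 left).
October has 31 days (151 left).
November has 30 days (121 left).
December has 31 days (90 left).
January has 31 days (59 left).
February has 28 days (31 left).
31 days into March → March 31, 2007.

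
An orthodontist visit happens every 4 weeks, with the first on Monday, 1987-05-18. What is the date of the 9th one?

The 9th occurrence is 8 intervals after the first: 8 × 28 = 224 days after 1987-05-18.
May has 31 days — 13 days to the end of May leaves 211.
June has 30 days (181 left).
July has 31 days (150 left).
August has 31 days (119 left).
September has 30 days (89 left).
October has 31 days (58 left).
November has 30 days (28 left).
28 days into December → 1987-12-28.

1987-12-28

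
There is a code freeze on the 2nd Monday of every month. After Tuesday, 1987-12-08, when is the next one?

1987-12-14

December 1987 starts on a Tuesday; its first Monday is the 7th, so the 2nd Monday is the 14th — 1987-12-14.
1987-12-14 is after 1987-12-08, so that is the next one.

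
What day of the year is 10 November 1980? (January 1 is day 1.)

315

Days in months before November: 31 + 29 + 31 + 30 + 31 + 30 + 31 + 31 + 30 + 31 = 305.
Plus 10 days into November → day 315.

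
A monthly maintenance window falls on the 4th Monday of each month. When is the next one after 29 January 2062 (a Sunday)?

January 2062 starts on a Sunday; its first Monday is the 2nd, so the 4th Monday is the 23rd — 23 January 2062.
That is not after 29 January 2062, so look at February 2062.
February 2062 starts on a Wednesday; its first Monday is the 6th, so the 4th Monday is the 27th — 27 February 2062.

27 February 2062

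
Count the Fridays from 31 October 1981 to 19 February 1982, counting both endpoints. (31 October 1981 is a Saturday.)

31 October 1981 is a Saturday; the first Friday on or after it is 6 November 1981 (6 days later).
From 6 November 1981 to 19 February 1982: 24 + 31 + 31 + 19 = 105 days (rest of November, December, January, February).
105 ÷ 7 = 15 full weeks with remainder 0, so 15 more Fridays after the first → 16.

16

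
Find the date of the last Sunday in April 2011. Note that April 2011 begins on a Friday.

24 April 2011

April 2011 begins on a Friday, so the first Sunday is April 3 (2 days later).
April 2011 has 30 days. Adding weeks: 3, 10, 17, 24 — the last one ≤ 30 is the 24th.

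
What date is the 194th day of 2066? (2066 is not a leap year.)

July 13, 2066

January has 31 days (194 − 31 = 163 remain).
February has 28 days (163 − 28 = 135 remain).
March has 31 days (135 − 31 = 104 remain).
April has 30 days (104 − 30 = 74 remain).
May has 31 days (74 − 31 = 43 remain).
June has 30 days (43 − 30 = 13 remain).
13 into July → July 13.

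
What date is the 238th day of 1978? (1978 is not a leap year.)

Aug 26, 1978

Jan has 31 days (238 − 31 = 207 remain).
Feb has 28 days (207 − 28 = 179 remain).
Mar has 31 days (179 − 31 = 148 remain).
Apr has 30 days (148 − 30 = 118 remain).
May has 31 days (118 − 31 = 87 remain).
Jun has 30 days (87 − 30 = 57 remain).
Jul has 31 days (57 − 31 = 26 remain).
26 into Aug → Aug 26.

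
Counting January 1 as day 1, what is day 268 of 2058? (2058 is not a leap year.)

January has 31 days (268 − 31 = 237 remain).
February has 28 days (237 − 28 = 209 remain).
March has 31 days (209 − 31 = 178 remain).
April has 30 days (178 − 30 = 148 remain).
May has 31 days (148 − 31 = 117 remain).
June has 30 days (117 − 30 = 87 remain).
July has 31 days (87 − 31 = 56 remain).
August has 31 days (56 − 31 = 25 remain).
25 into September → September 25.

25 September 2058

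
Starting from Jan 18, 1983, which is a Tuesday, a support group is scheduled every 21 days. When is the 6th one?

The 6th occurrence is 5 intervals after the first: 5 × 21 = 105 days after Jan 18, 1983.
Jan has 31 days — 13 days to the end of Jan leaves 92.
Feb has 28 days (64 left).
Mar has 31 days (33 left).
Apr has 30 days (3 left).
3 days into May → May 3, 1983.

May 3, 1983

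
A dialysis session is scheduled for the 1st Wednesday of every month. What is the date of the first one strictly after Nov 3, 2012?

Nov 2012 starts on a Thursday, so its 1st Wednesday is Nov 7, 2012 (6 days in).
Nov 7, 2012 is after Nov 3, 2012, so that is the next one.

Nov 7, 2012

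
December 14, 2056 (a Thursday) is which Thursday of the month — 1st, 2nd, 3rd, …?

Day 14 falls in week ⌈14/7⌉ of the month.
Days 1–7 hold the 1st Thursday, 8–14 the 2nd, 15–21 the 3rd, 22–28 the 4th, 29–31 the 5th.
14 is in the range for the 2nd.

2nd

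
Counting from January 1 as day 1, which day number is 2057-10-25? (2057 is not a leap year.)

Days in months before October: 31 + 28 + 31 + 30 + 31 + 30 + 31 + 31 + 30 = 273.
Plus 25 days into October → day 298.

298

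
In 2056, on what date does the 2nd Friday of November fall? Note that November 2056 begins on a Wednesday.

2056-11-10

November 2056 begins on a Wednesday, so the first Friday is November 3 (2 days later).
The 2nd Friday is 1 weeks later: 3 + 7 = 10.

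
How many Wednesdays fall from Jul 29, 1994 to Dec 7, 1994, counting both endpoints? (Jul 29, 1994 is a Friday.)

Jul 29, 1994 is a Friday; the first Wednesday on or after it is Aug 3, 1994 (5 days later).
From Aug 3, 1994 to Dec 7, 1994: 28 + 30 + 31 + 30 + 7 = 126 days (rest of Aug, Sep, Oct, Nov, Dec).
126 ÷ 7 = 18 full weeks with remainder 0, so 18 more Wednesdays after the first → 19.

19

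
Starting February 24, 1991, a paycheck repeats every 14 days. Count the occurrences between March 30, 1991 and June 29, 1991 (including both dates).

Occurrences land 14·i days after February 24, 1991 for i = 0, 1, 2, …
March 30, 1991 is 34 days after the start; 34 ÷ 14 = 2 remainder 6; since the remainder is 6, round up to i = 3. First occurrence in the window: #4 on April 7, 1991 (3×14 = 42 days in).
June 29, 1991 is 125 days after the start; 125 ÷ 14 = 8 remainder 13. Last occurrence in the window: #9 on June 16, 1991.
Occurrences #4 through #9: 6 in total.

6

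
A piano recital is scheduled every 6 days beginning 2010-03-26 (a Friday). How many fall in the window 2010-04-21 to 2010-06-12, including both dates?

Occurrences land 6·i days after 2010-03-26 for i = 0, 1, 2, …
2010-04-21 is 26 days after the start; 26 ÷ 6 = 4 remainder 2; since the remainder is 2, round up to i = 5. First occurrence in the window: #6 on 2010-04-25 (5×6 = 30 days in).
2010-06-12 is 78 days after the start; 78 ÷ 6 = 13 remainder 0. Last occurrence in the window: #14 on 2010-06-12.
Occurrences #6 through #14: 9 in total.

9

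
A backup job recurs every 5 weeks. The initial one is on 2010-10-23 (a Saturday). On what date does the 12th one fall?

2011-11-12

The 12th occurrence is 11 intervals after the first: 11 × 35 = 385 days after 2010-10-23.
October has 31 days — 8 days to the end of October leaves 377.
November has 30 days (347 left).
December has 31 days (316 left).
January has 31 days (285 left).
February has 28 days (257 left).
March has 31 days (226 left).
April has 30 days (196 left).
May has 31 days (165 left).
June has 30 days (135 left).
July has 31 days (104 left).
August has 31 days (73 left).
September has 30 days (43 left).
October has 31 days (12 left).
12 days into November → 2011-11-12.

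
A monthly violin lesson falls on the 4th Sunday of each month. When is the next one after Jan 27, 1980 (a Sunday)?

Feb 24, 1980

Jan 1980 starts on a Tuesday; its first Sunday is the 6th, so the 4th Sunday is the 27th — Jan 27, 1980.
That is not after Jan 27, 1980, so look at Feb 1980.
Feb 1980 starts on a Friday; its first Sunday is the 3rd, so the 4th Sunday is the 24th — Feb 24, 1980.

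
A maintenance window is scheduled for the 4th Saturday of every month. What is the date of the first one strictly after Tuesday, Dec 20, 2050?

Dec 2050 starts on a Thursday; its first Saturday is the 3rd, so the 4th Saturday is the 24th — Dec 24, 2050.
Dec 24, 2050 is after Dec 20, 2050, so that is the next one.

Dec 24, 2050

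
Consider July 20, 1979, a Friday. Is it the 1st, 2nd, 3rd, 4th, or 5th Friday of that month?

3rd

Day 20 falls in week ⌈20/7⌉ of the month.
Days 1–7 hold the 1st Friday, 8–14 the 2nd, 15–21 the 3rd, 22–28 the 4th, 29–31 the 5th.
20 is in the range for the 3rd.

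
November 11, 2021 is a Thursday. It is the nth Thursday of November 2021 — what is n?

2nd

Day 11 falls in week ⌈11/7⌉ of the month.
Days 1–7 hold the 1st Thursday, 8–14 the 2nd, 15–21 the 3rd, 22–28 the 4th, 29–31 the 5th.
11 is in the range for the 2nd.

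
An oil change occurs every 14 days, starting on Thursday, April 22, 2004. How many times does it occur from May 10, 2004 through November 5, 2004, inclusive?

Occurrences land 14·i days after April 22, 2004 for i = 0, 1, 2, …
May 10, 2004 is 18 days after the start; 18 ÷ 14 = 1 remainder 4; since the remainder is 4, round up to i = 2. First occurrence in the window: #3 on May 20, 2004 (2×14 = 28 days in).
November 5, 2004 is 197 days after the start; 197 ÷ 14 = 14 remainder 1. Last occurrence in the window: #15 on November 4, 2004.
Occurrences #3 through #15: 13 in total.

13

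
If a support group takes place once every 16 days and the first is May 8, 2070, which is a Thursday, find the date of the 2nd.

May 24, 2070

The 2nd occurrence is 1 interval after the first: 1 × 16 = 16 days after May 8, 2070.
16 days later is May 24, 2070.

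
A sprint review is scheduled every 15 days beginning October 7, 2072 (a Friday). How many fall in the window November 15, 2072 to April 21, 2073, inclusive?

Occurrences land 15·i days after October 7, 2072 for i = 0, 1, 2, …
November 15, 2072 is 39 days after the start; 39 ÷ 15 = 2 remainder 9; since the remainder is 9, round up to i = 3. First occurrence in the window: #4 on November 21, 2072 (3×15 = 45 days in).
April 21, 2073 is 196 days after the start; 196 ÷ 15 = 13 remainder 1. Last occurrence in the window: #14 on April 20, 2073.
Occurrences #4 through #14: 11 in total.

11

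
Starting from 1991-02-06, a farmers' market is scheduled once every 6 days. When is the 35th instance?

1991-08-29

The 35th occurrence is 34 intervals after the first: 34 × 6 = 204 days after 1991-02-06.
February has 28 days — 22 days to the end of February leaves 182.
March has 31 days (151 left).
April has 30 days (121 left).
May has 31 days (90 left).
June has 30 days (60 left).
July has 31 days (29 left).
29 days into August → 1991-08-29.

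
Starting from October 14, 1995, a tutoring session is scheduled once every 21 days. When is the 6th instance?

The 6th occurrence is 5 intervals after the first: 5 × 21 = 105 days after October 14, 1995.
October has 31 days — 17 days to the end of October leaves 88.
November has 30 days (58 left).
December has 31 days (27 left).
27 days into January → January 27, 1996.

January 27, 1996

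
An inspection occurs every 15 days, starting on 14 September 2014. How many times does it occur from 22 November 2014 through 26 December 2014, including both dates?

2

Occurrences land 15·i days after 14 September 2014 for i = 0, 1, 2, …
22 November 2014 is 69 days after the start; 69 ÷ 15 = 4 remainder 9; since the remainder is 9, round up to i = 5. First occurrence in the window: #6 on 28 November 2014 (5×15 = 75 days in).
26 December 2014 is 103 days after the start; 103 ÷ 15 = 6 remainder 13. Last occurrence in the window: #7 on 13 December 2014.
Occurrences #6 through #7: 2 in total.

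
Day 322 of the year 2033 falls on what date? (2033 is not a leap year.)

Jan has 31 days (322 − 31 = 291 remain).
Feb has 28 days (291 − 28 = 263 remain).
Mar has 31 days (263 − 31 = 232 remain).
Apr has 30 days (232 − 30 = 202 remain).
May has 31 days (202 − 31 = 171 remain).
Jun has 30 days (171 − 30 = 141 remain).
Jul has 31 days (141 − 31 = 110 remain).
Aug has 31 days (110 − 31 = 79 remain).
Sep has 30 days (79 − 30 = 49 remain).
Oct has 31 days (49 − 31 = 18 remain).
18 into Nov → Nov 18.

Nov 18, 2033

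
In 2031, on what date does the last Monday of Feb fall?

Feb 24, 2031

Feb 2031 begins on a Saturday, so the first Monday is Feb 3 (2 days later).
Feb 2031 has 28 days. Adding weeks: 3, 10, 17, 24 — the last one ≤ 28 is the 24th.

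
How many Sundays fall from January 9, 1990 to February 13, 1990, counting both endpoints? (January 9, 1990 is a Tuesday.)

5

January 9, 1990 is a Tuesday; the first Sunday on or after it is January 14, 1990 (5 days later).
From January 14, 1990 to February 13, 1990: 17 + 13 = 30 days (rest of January, February).
30 ÷ 7 = 4 full weeks with remainder 2, so 4 more Sundays after the first → 5.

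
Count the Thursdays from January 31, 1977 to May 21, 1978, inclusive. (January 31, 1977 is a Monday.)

68

January 31, 1977 is a Monday; the first Thursday on or after it is February 3, 1977 (3 days later).
From February 3, 1977 to May 21, 1978: 331 + 141 = 472 days (rest of 1977, to May 21, 1978 in 1978).
472 ÷ 7 = 67 full weeks with remainder 3, so 67 more Thursdays after the first → 68.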